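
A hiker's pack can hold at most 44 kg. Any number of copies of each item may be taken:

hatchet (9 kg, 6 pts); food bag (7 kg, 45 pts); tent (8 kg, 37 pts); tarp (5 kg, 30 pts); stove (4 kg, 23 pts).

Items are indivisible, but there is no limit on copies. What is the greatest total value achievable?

Best value-per-unit is food bag at 45/7; filling with it alone gives 6×45 = 270.
Optimal mix: 5×food bag + 1×tarp + 1×stove → weight 44, value 278.

278 pts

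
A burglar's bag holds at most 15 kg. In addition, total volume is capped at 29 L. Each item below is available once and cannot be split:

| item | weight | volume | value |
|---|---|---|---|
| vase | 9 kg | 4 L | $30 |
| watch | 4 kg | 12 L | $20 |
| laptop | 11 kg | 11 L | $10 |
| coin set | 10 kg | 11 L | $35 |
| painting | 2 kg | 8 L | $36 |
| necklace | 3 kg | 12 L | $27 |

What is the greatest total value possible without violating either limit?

$93

Feasible sets respecting both limits:
- vase+painting+necklace: weight 14, volume 24, value 93
- vase+watch+painting: weight 15, volume 24, value 86
- coin set+painting: weight 12, volume 19, value 71
Best: $93.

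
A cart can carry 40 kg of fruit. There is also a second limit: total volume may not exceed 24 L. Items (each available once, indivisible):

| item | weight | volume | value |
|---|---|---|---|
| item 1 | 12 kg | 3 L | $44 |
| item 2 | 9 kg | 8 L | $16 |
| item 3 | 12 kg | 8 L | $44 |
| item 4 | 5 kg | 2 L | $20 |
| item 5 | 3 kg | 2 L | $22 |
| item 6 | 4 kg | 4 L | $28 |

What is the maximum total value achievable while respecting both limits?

$158

Feasible sets respecting both limits:
- item 1+item 3+item 4+item 5+item 6: weight 36, volume 19, value 158
- item 1+item 3+item 5+item 6: weight 31, volume 17, value 138
- item 1+item 3+item 4+item 6: weight 33, volume 17, value 136
- item 1+item 2+item 3+item 6: weight 37, volume 23, value 132
Best: $158.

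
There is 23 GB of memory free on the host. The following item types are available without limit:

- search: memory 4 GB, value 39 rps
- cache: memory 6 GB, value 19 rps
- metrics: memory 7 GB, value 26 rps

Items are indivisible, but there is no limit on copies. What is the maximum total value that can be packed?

Best value-per-unit is search at 39/4, and filling with it alone uses memory 5×4=20. No mix of the others beats 5×39 = 195.

195 rps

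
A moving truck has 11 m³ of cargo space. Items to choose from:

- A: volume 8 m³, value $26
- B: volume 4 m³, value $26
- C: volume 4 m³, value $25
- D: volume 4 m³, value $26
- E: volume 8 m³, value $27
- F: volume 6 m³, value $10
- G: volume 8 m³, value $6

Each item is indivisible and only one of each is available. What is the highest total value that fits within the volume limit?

$52

This is a 0/1 knapsack; check combinations near the capacity.
- B+D: volume 4+4=8, value 26+26=52
- B+C: volume 4+4=8, value 26+25=51
- C+D: volume 4+4=8, value 25+26=51
- B+F: volume 4+6=10, value 26+10=36
- D+F: volume 4+6=10, value 26+10=36
Best: $52.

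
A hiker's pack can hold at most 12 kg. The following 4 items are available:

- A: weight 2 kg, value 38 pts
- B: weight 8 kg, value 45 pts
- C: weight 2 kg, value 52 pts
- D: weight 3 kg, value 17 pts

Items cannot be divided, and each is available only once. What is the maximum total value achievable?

135 pts

Check high-value combinations within 12 kg:
- A+B+C: weight 2+8+2=12, value 38+45+52=135
- A+C+D: weight 2+2+3=7, value 38+52+17=107
- B+C: weight 8+2=10, value 45+52=97
- A+C: weight 2+2=4, value 38+52=90
Best: 135 pts.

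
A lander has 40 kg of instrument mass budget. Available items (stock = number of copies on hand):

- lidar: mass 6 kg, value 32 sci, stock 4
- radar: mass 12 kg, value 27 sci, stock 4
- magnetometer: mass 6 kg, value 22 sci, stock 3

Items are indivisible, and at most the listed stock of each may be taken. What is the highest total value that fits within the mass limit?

172 sci

Top feasible selections:
- 4×lidar + 2×magnetometer: mass 36, value 172
- 3×lidar + 3×magnetometer: mass 36, value 162
- 4×lidar + 1×radar: mass 36, value 155
- 4×lidar + 1×magnetometer: mass 30, value 150
Best: 172 sci.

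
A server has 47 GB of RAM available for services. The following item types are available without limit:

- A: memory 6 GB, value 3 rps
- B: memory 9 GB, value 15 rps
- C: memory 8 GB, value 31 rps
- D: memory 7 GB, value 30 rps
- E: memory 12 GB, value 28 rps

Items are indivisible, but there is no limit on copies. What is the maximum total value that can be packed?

Best value-per-unit is D at 30/7; filling with it alone gives 6×30 = 180.
Optimal mix: 5×C + 1×D → memory 47, value 185.

185 rps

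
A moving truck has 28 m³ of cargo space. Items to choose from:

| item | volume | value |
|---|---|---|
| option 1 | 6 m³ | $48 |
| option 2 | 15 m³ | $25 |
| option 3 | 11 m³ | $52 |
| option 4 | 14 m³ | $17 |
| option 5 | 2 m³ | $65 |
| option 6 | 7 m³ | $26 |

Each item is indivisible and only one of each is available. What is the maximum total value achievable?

Check high-value combinations within 28 m³:
- option 1+option 3+option 5+option 6: volume 6+11+2+7=26, value 48+52+65+26=191
- option 1+option 3+option 5: volume 6+11+2=19, value 48+52+65=165
- option 3+option 5+option 6: volume 11+2+7=20, value 52+65+26=143
Best: $191.

$191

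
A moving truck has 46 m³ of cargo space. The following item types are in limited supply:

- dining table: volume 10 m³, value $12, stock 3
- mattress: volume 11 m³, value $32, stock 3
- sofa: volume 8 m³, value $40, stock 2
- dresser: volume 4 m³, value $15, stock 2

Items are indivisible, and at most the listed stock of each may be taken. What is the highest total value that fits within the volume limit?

Top feasible selections:
- 2×mattress + 2×sofa + 2×dresser: volume 46, value 174
- 2×mattress + 2×sofa + 1×dresser: volume 42, value 159
- 1×dining table + 1×mattress + 2×sofa + 2×dresser: volume 45, value 154
Best: $174.

$174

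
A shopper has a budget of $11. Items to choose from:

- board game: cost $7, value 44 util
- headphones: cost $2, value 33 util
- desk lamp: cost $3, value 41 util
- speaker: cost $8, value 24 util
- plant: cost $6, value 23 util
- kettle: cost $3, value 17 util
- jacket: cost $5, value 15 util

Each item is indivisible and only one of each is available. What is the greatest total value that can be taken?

97 util

Check high-value combinations within $11:
- headphones+desk lamp+plant: cost 2+3+6=11, value 33+41+23=97
- headphones+desk lamp+kettle: cost 2+3+3=8, value 33+41+17=91
- headphones+desk lamp+jacket: cost 2+3+5=10, value 33+41+15=89
Best: 97 util.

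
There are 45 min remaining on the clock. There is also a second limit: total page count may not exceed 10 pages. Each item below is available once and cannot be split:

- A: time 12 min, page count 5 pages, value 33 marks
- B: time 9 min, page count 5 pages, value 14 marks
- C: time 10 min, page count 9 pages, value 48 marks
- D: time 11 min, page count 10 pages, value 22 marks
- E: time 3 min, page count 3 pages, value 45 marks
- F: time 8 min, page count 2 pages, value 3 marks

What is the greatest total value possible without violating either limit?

81 marks

Feasible sets respecting both limits:
- A+E+F: time 23, page count 10, value 81
- A+E: time 15, page count 8, value 78
- B+E+F: time 20, page count 10, value 62
- B+E: time 12, page count 8, value 59
Best: 81 marks.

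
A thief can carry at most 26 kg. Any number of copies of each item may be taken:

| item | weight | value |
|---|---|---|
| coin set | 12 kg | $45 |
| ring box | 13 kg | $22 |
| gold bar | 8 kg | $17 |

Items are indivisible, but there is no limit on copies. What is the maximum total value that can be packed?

Best value-per-unit is coin set at 45/12, and filling with it alone uses weight 2×12=24. No mix of the others beats 2×45 = 90.

$90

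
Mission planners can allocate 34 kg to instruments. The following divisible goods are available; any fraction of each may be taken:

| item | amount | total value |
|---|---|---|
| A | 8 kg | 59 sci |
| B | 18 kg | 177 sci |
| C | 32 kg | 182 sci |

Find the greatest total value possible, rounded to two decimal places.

Take in order of value per unit:
- B (177/18 per unit): all 18 → value 177, running total 177.00
- A (59/8 per unit): all 8 → value 59, running total 236.00
- C (182/32 per unit): 8 of 32 → value 8×182/32 = 45.5000, running total 281.50
Total 281.50.

281.50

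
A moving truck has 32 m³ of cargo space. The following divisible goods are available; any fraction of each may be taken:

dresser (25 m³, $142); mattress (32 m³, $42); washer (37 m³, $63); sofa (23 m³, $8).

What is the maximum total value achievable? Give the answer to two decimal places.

153.92

Take in order of value per unit:
- dresser (142/25 per unit): all 25 → value 142, running total 142.00
- washer (63/37 per unit): 7 of 37 → value 7×63/37 = 11.9189, running total 153.92
Total 153.92.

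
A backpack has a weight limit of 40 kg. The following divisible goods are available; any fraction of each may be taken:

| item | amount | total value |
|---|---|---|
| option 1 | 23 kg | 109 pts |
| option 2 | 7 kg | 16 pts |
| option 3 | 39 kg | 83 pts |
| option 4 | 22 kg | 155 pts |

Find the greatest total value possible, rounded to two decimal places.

240.30

Take in order of value per unit:
- option 4 (155/22 per unit): all 22 → value 155, running total 155.00
- option 1 (109/23 per unit): 18 of 23 → value 18×109/23 = 85.3043, running total 240.30
Total 240.30.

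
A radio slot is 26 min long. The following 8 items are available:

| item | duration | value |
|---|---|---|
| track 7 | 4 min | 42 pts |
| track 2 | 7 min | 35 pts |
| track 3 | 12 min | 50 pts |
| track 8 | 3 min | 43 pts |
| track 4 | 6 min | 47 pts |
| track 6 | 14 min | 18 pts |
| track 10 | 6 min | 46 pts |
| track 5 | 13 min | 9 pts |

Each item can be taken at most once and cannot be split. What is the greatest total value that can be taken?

213 pts

This is a 0/1 knapsack; check combinations near the capacity.
- track 7+track 2+track 8+track 4+track 10: duration 4+7+3+6+6=26, value 42+35+43+47+46=213
- track 7+track 3+track 8+track 4: duration 4+12+3+6=25, value 42+50+43+47=182
- track 7+track 3+track 8+track 10: duration 4+12+3+6=25, value 42+50+43+46=181
- track 7+track 8+track 4+track 10: duration 4+3+6+6=19, value 42+43+47+46=178
Best: 213 pts.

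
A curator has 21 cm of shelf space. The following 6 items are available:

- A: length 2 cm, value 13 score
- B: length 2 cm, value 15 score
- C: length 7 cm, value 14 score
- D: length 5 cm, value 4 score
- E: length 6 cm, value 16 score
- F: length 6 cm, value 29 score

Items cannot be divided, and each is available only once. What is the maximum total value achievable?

This is a 0/1 knapsack; check combinations near the capacity.
- A+B+D+E+F: length 2+2+5+6+6=21, value 13+15+4+16+29=77
- B+C+E+F: length 2+7+6+6=21, value 15+14+16+29=74
- A+B+E+F: length 2+2+6+6=16, value 13+15+16+29=73
- A+C+E+F: length 2+7+6+6=21, value 13+14+16+29=72
- A+B+C+F: length 2+2+7+6=17, value 13+15+14+29=71
Best: 77 score.

77 score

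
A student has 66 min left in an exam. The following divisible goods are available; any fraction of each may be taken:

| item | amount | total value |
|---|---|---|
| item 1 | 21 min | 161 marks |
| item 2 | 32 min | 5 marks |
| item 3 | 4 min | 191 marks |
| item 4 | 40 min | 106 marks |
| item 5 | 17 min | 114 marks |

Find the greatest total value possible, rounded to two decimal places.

529.60

Take in order of value per unit:
- item 3 (191/4 per unit): all 4 → value 191, running total 191.00
- item 1 (161/21 per unit): all 21 → value 161, running total 352.00
- item 5 (114/17 per unit): all 17 → value 114, running total 466.00
- item 4 (106/40 per unit): 24 of 40 → value 24×106/40 = 63.6000, running total 529.60
Total 529.60.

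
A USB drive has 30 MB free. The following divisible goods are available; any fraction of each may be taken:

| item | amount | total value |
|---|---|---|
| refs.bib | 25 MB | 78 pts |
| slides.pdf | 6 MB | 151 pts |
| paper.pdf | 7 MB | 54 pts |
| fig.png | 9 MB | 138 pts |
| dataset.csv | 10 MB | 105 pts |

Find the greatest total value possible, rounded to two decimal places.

Take in order of value per unit:
- slides.pdf (151/6 per unit): all 6 → value 151, running total 151.00
- fig.png (138/9 per unit): all 9 → value 138, running total 289.00
- dataset.csv (105/10 per unit): all 10 → value 105, running total 394.00
- paper.pdf (54/7 per unit): 5 of 7 → value 5×54/7 = 38.5714, running total 432.57
Total 432.57.

432.57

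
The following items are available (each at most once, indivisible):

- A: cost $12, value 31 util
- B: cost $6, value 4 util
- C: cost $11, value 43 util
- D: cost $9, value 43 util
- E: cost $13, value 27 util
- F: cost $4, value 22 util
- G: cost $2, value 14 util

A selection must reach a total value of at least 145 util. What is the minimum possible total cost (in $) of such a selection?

Subsets with value ≥ 145, sorted by total cost:
- A+C+D+F+G: cost 38, value 153
- C+D+E+F+G: cost 39, value 149
- A+B+C+D+F+G: cost 44, value 157
- B+C+D+E+F+G: cost 45, value 153
Minimum cost: 38 $.

38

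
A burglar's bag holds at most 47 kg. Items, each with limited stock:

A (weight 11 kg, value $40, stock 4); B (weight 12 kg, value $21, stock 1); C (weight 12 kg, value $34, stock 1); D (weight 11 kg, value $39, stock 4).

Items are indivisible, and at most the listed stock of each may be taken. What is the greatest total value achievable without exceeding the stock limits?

Best selections within weight 47 and stock limits:
- 4×A: weight 44, value 160
- 3×A + 1×D: weight 44, value 159
- 2×A + 2×D: weight 44, value 158
- 1×A + 3×D: weight 44, value 157
Best: $160.

$160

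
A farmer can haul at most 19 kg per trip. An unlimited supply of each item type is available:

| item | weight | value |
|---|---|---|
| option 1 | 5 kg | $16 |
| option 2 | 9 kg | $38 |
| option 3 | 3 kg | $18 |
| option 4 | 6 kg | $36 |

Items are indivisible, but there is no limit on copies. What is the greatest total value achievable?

Best value-per-unit is option 3 at 18/3, and filling with it alone uses weight 6×3=18. No mix of the others beats 6×18 = 108.

$108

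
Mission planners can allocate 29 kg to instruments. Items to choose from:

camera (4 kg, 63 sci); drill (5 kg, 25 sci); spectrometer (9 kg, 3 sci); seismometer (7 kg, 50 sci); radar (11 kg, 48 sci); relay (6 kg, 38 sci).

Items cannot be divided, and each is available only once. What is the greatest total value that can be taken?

This is a 0/1 knapsack; check combinations near the capacity.
- camera+seismometer+radar+relay: mass 4+7+11+6=28, value 63+50+48+38=199
- camera+drill+seismometer+radar: mass 4+5+7+11=27, value 63+25+50+48=186
- camera+drill+seismometer+relay: mass 4+5+7+6=22, value 63+25+50+38=176
- camera+drill+radar+relay: mass 4+5+11+6=26, value 63+25+48+38=174
Best: 199 sci.

199 sci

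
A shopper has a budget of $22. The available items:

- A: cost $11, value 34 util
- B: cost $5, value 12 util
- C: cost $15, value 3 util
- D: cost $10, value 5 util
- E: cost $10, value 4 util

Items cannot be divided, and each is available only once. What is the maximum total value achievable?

46 util

Check high-value combinations within $22:
- A+B: cost 11+5=16, value 34+12=46
- A+D: cost 11+10=21, value 34+5=39
- A+E: cost 11+10=21, value 34+4=38
- A: cost 11, value 34
- B+D: cost 5+10=15, value 12+5=17
Best: 46 util.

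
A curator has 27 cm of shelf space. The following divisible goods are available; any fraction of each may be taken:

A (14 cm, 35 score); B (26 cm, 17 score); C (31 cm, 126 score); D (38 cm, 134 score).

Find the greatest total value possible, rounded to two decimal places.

109.74

Take in order of value per unit:
- C (126/31 per unit): 27 of 31 → value 27×126/31 = 109.7419, running total 109.74
Total 109.74.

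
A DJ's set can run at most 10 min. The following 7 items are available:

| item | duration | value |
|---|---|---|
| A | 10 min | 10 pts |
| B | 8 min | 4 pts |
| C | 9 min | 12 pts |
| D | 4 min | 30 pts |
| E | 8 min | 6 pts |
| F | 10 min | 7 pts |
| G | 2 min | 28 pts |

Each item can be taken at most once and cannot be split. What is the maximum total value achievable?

Check high-value combinations within 10 min:
- D+G: duration 4+2=6, value 30+28=58
- E+G: duration 8+2=10, value 6+28=34
- B+G: duration 8+2=10, value 4+28=32
Best: 58 pts.

58 pts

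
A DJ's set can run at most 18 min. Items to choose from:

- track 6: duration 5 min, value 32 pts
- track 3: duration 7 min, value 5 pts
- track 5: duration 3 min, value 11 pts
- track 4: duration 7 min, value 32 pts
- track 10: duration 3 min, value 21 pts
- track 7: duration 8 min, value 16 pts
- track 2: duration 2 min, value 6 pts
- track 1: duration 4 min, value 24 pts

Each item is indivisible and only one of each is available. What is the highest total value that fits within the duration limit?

96 pts

Check high-value combinations within 18 min:
- track 6+track 5+track 4+track 10: duration 5+3+7+3=18, value 32+11+32+21=96
- track 6+track 5+track 10+track 2+track 1: duration 5+3+3+2+4=17, value 32+11+21+6+24=94
- track 6+track 4+track 2+track 1: duration 5+7+2+4=18, value 32+32+6+24=94
- track 6+track 4+track 10+track 2: duration 5+7+3+2=17, value 32+32+21+6=91
- track 6+track 5+track 10+track 1: duration 5+3+3+4=15, value 32+11+21+24=88
Best: 96 pts.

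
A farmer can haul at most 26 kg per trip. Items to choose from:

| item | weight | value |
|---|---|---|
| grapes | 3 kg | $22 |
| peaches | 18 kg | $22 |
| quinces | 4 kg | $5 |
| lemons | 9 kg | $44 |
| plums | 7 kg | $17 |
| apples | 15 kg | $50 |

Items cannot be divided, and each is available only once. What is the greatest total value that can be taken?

$94

Check high-value combinations within 26 kg:
- lemons+apples: weight 9+15=24, value 44+50=94
- grapes+plums+apples: weight 3+7+15=25, value 22+17+50=89
- grapes+quinces+lemons+plums: weight 3+4+9+7=23, value 22+5+44+17=88
- grapes+lemons+plums: weight 3+9+7=19, value 22+44+17=83
Best: $94.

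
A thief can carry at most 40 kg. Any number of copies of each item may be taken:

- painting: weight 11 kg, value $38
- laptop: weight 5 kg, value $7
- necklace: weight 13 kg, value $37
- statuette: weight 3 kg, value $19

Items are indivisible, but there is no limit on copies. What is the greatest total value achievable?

$247

Best value-per-unit is statuette at 19/3, and filling with it alone uses weight 13×3=39. No mix of the others beats 13×19 = 247.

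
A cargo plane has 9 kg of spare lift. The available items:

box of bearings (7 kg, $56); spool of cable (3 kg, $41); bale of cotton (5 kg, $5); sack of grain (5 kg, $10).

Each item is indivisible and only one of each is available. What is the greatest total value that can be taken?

Check high-value combinations within 9 kg:
- box of bearings: weight 7, value 56
- spool of cable+sack of grain: weight 3+5=8, value 41+10=51
- spool of cable+bale of cotton: weight 3+5=8, value 41+5=46
Best: $56.

$56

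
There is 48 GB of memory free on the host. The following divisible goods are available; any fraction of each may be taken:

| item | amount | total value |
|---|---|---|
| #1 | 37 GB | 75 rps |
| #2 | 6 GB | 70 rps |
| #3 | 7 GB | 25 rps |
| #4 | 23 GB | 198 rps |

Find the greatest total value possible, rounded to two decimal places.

Take in order of value per unit:
- #2 (70/6 per unit): all 6 → value 70, running total 70.00
- #4 (198/23 per unit): all 23 → value 198, running total 268.00
- #3 (25/7 per unit): all 7 → value 25, running total 293.00
- #1 (75/37 per unit): 12 of 37 → value 12×75/37 = 24.3243, running total 317.32
Total 317.32.

317.32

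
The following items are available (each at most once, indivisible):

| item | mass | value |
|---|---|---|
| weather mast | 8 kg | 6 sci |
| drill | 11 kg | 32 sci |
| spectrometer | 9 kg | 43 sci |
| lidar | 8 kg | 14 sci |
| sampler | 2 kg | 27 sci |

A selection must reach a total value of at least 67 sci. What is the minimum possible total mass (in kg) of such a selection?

Subsets with value ≥ 67, sorted by total mass:
- spectrometer+sampler: mass 11, value 70
- spectrometer+lidar+sampler: mass 19, value 84
- weather mast+spectrometer+sampler: mass 19, value 76
Minimum mass: 11 kg.

11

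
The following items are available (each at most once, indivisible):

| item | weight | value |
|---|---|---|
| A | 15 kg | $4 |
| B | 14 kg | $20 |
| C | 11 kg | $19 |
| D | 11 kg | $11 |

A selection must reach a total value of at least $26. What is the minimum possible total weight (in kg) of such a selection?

22

Subsets with value ≥ 26, sorted by total weight:
- C+D: weight 22, value 30
- B+C: weight 25, value 39
Minimum weight: 22 kg.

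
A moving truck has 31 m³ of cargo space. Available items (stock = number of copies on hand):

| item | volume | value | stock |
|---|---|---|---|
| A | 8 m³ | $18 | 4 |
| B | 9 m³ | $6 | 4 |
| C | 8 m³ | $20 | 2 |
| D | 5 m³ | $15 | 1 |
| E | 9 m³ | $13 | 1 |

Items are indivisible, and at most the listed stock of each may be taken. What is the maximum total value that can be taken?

$73

Best selections within volume 31 and stock limits:
- 1×A + 2×C + 1×D: volume 29, value 73
- 2×A + 1×C + 1×D: volume 29, value 71
- 3×A + 1×D: volume 29, value 69
Best: $73.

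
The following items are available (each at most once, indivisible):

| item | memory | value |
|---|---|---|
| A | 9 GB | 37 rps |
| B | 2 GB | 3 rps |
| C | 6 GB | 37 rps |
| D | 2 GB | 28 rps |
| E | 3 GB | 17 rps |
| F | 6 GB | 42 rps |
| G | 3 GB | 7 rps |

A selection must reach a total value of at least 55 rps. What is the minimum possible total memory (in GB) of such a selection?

8

Subsets with value ≥ 55, sorted by total memory:
- D+F: memory 8, value 70
- C+D: memory 8, value 65
- E+F: memory 9, value 59
Minimum memory: 8 GB.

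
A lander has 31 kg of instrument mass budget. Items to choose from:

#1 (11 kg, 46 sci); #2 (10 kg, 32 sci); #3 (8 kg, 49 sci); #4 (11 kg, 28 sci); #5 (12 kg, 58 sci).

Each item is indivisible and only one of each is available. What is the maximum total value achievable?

Check high-value combinations within 31 kg:
- #1+#3+#5: mass 11+8+12=31, value 46+49+58=153
- #2+#3+#5: mass 10+8+12=30, value 32+49+58=139
- #3+#4+#5: mass 8+11+12=31, value 49+28+58=135
Best: 153 sci.

153 sci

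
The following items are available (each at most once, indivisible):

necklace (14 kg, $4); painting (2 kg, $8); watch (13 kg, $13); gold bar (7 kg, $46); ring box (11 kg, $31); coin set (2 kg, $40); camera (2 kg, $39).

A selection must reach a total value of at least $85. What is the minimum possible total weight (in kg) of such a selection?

Subsets with value ≥ 85, sorted by total weight:
- painting+coin set+camera: weight 6, value 87
- gold bar+coin set: weight 9, value 86
Minimum weight: 6 kg.

6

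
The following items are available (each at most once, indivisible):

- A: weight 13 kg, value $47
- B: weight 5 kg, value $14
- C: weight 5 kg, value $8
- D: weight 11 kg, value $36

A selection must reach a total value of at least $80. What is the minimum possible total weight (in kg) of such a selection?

24

Subsets with value ≥ 80, sorted by total weight:
- A+D: weight 24, value 83
- A+B+D: weight 29, value 97
Minimum weight: 24 kg.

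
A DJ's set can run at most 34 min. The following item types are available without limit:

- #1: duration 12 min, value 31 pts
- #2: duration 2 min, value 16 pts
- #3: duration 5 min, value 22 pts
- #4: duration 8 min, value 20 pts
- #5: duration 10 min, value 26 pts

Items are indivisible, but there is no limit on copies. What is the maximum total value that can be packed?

272 pts

Best value-per-unit is #2 at 16/2, and filling with it alone uses duration 17×2=34. No mix of the others beats 17×16 = 272.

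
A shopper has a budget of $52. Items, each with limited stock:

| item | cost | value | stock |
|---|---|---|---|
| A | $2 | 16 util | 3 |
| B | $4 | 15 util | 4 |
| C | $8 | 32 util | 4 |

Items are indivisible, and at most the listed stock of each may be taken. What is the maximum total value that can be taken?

Best selections within cost 52 and stock limits:
- 3×A + 3×B + 4×C: cost 50, value 221
- 2×A + 4×B + 4×C: cost 52, value 220
Best: 221 util.

221 util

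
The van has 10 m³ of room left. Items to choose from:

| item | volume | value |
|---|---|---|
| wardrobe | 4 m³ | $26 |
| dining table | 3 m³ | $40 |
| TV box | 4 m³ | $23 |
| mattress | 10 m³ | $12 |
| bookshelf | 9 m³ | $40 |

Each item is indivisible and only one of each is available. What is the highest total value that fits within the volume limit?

This is a 0/1 knapsack; check combinations near the capacity.
- wardrobe+dining table: volume 4+3=7, value 26+40=66
- dining table+TV box: volume 3+4=7, value 40+23=63
- wardrobe+TV box: volume 4+4=8, value 26+23=49
- dining table: volume 3, value 40
Best: $66.

$66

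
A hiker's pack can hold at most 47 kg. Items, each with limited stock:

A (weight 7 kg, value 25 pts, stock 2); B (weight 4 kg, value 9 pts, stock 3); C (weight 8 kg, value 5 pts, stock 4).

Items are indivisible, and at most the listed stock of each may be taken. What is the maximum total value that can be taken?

Top feasible selections:
- 2×A + 3×B + 2×C: weight 42, value 87
- 2×A + 2×B + 3×C: weight 46, value 83
- 2×A + 3×B + 1×C: weight 34, value 82
Best: 87 pts.

87 pts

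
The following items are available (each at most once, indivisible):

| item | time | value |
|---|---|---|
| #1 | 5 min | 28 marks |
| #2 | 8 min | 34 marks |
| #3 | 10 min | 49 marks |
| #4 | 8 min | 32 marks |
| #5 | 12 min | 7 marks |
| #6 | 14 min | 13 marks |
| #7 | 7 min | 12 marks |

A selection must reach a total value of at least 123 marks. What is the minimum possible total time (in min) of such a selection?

Subsets with value ≥ 123, sorted by total time:
- #1+#2+#3+#7: time 30, value 123
- #1+#2+#3+#4: time 31, value 143
- #2+#3+#4+#7: time 33, value 127
Minimum time: 30 min.

30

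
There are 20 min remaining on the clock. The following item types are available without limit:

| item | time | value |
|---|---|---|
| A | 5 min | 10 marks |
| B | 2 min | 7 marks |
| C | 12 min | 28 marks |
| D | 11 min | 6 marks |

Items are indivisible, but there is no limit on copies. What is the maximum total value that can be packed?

70 marks

Best value-per-unit is B at 7/2, and filling with it alone uses time 10×2=20. No mix of the others beats 10×7 = 70.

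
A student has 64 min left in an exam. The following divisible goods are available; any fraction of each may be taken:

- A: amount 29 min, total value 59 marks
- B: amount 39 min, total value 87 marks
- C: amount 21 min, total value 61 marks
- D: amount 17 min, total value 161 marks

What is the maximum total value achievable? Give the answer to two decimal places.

Take in order of value per unit:
- D (161/17 per unit): all 17 → value 161, running total 161.00
- C (61/21 per unit): all 21 → value 61, running total 222.00
- B (87/39 per unit): 26 of 39 → value 26×87/39 = 58.0000, running total 280.00
Total 280.00.

280.00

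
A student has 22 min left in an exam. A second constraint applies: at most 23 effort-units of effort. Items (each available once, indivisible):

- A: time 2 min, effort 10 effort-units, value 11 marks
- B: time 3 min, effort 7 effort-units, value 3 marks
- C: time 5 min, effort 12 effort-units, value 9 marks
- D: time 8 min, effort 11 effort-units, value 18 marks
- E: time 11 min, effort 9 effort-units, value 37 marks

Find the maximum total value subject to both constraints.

Feasible sets respecting both limits:
- D+E: time 19, effort 20, value 55
- A+E: time 13, effort 19, value 48
- C+E: time 16, effort 21, value 46
Best: 55 marks.

55 marks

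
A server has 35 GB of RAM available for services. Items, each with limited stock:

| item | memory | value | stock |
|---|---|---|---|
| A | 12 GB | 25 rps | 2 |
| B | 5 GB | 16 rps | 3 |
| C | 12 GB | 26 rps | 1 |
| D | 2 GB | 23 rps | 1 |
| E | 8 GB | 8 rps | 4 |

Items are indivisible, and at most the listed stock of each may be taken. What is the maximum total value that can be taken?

97 rps

Top feasible selections:
- 3×B + 1×C + 1×D: memory 29, value 97
- 1×A + 3×B + 1×D: memory 29, value 96
Best: 97 rps.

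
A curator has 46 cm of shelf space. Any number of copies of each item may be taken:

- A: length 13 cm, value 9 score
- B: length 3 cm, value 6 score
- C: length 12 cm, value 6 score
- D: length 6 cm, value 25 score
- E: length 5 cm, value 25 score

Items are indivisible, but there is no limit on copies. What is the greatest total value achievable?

225 score

Best value-per-unit is E at 25/5; filling with it alone gives 9×25 = 225.
Optimal mix: 1×D + 8×E → length 46, value 225.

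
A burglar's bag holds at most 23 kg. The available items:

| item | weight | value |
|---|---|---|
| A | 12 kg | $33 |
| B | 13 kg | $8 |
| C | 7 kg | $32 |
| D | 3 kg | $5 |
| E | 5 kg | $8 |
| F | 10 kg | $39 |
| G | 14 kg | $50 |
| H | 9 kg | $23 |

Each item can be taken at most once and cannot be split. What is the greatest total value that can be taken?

This is a 0/1 knapsack; check combinations near the capacity.
- C+G: weight 7+14=21, value 32+50=82
- C+E+F: weight 7+5+10=22, value 32+8+39=79
- C+D+F: weight 7+3+10=20, value 32+5+39=76
- G+H: weight 14+9=23, value 50+23=73
Best: $82.

$82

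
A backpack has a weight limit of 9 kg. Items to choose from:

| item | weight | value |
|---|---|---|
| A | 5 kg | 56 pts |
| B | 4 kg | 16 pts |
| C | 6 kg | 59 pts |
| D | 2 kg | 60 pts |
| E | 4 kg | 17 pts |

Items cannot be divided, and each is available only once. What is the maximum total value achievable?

Check high-value combinations within 9 kg:
- C+D: weight 6+2=8, value 59+60=119
- A+D: weight 5+2=7, value 56+60=116
- D+E: weight 2+4=6, value 60+17=77
- B+D: weight 4+2=6, value 16+60=76
- A+E: weight 5+4=9, value 56+17=73
Best: 119 pts.

119 pts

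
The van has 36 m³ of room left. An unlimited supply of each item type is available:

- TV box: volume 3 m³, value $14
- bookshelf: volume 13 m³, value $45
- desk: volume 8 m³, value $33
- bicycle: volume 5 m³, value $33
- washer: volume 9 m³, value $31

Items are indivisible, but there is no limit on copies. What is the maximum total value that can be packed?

$231

Best value-per-unit is bicycle at 33/5, and filling with it alone uses volume 7×5=35. No mix of the others beats 7×33 = 231.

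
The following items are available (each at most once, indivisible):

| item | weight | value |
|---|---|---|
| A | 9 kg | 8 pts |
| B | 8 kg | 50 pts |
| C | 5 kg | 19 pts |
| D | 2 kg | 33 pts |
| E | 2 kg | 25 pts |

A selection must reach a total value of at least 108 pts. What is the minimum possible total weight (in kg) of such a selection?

Subsets with value ≥ 108, sorted by total weight:
- B+D+E: weight 12, value 108
- B+C+D+E: weight 17, value 127
- A+B+D+E: weight 21, value 116
- A+B+C+D: weight 24, value 110
Minimum weight: 12 kg.

12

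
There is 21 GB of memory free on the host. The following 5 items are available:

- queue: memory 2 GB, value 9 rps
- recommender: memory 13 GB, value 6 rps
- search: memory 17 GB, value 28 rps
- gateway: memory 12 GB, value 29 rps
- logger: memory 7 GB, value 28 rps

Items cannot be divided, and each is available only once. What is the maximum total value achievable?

Check high-value combinations within 21 GB:
- queue+gateway+logger: memory 2+12+7=21, value 9+29+28=66
- gateway+logger: memory 12+7=19, value 29+28=57
- queue+gateway: memory 2+12=14, value 9+29=38
- queue+logger: memory 2+7=9, value 9+28=37
- queue+search: memory 2+17=19, value 9+28=37
Best: 66 rps.

66 rps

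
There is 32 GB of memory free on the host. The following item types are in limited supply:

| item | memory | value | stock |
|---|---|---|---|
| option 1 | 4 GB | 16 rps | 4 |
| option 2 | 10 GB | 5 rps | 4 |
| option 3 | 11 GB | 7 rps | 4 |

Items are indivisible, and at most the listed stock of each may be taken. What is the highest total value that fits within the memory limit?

71 rps

Best selections within memory 32 and stock limits:
- 4×option 1 + 1×option 3: memory 27, value 71
- 4×option 1 + 1×option 2: memory 26, value 69
Best: 71 rps.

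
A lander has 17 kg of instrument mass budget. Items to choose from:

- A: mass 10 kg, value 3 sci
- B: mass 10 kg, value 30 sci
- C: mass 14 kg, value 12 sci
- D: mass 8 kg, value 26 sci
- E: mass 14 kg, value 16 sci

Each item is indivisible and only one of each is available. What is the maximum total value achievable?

Check high-value combinations within 17 kg:
- B: mass 10, value 30
- D: mass 8, value 26
- E: mass 14, value 16
Best: 30 sci.

30 sci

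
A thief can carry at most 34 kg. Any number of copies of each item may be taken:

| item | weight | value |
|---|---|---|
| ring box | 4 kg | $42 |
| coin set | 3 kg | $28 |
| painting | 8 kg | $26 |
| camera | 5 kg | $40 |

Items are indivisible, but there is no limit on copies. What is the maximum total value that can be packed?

$350

Best value-per-unit is ring box at 42/4; filling with it alone gives 8×42 = 336.
Optimal mix: 7×ring box + 2×coin set → weight 34, value 350.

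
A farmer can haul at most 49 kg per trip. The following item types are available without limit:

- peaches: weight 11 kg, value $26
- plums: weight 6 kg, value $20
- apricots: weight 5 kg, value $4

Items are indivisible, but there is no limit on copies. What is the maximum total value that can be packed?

$160

Best value-per-unit is plums at 20/6, and filling with it alone uses weight 8×6=48. No mix of the others beats 8×20 = 160.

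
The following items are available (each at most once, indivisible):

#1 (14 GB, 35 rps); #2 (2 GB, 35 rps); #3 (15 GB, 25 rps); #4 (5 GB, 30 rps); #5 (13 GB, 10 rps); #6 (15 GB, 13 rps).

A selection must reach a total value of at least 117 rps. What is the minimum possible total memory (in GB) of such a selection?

Subsets with value ≥ 117, sorted by total memory:
- #1+#2+#3+#4: memory 36, value 125
- #1+#2+#3+#4+#5: memory 49, value 135
- #1+#2+#4+#5+#6: memory 49, value 123
Minimum memory: 36 GB.

36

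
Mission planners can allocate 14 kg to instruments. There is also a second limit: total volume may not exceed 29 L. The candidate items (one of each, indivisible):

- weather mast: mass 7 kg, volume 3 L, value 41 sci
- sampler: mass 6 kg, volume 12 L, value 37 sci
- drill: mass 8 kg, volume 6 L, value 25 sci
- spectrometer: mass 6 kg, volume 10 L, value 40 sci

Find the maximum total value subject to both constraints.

81 sci

Feasible sets respecting both limits:
- weather mast+spectrometer: mass 13, volume 13, value 81
- weather mast+sampler: mass 13, volume 15, value 78
- sampler+spectrometer: mass 12, volume 22, value 77
Best: 81 sci.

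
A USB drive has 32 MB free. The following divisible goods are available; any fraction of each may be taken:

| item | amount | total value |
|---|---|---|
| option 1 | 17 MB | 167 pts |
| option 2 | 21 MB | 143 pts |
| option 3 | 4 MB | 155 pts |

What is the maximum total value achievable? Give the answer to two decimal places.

Take in order of value per unit:
- option 3 (155/4 per unit): all 4 → value 155, running total 155.00
- option 1 (167/17 per unit): all 17 → value 167, running total 322.00
- option 2 (143/21 per unit): 11 of 21 → value 11×143/21 = 74.9048, running total 396.90
Total 396.90.

396.90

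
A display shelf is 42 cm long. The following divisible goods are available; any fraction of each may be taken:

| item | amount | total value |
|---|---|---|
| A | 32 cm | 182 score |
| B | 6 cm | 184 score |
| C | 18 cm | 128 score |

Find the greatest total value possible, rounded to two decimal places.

Take in order of value per unit:
- B (184/6 per unit): all 6 → value 184, running total 184.00
- C (128/18 per unit): all 18 → value 128, running total 312.00
- A (182/32 per unit): 18 of 32 → value 18×182/32 = 102.3750, running total 414.38
Total 414.38.

414.38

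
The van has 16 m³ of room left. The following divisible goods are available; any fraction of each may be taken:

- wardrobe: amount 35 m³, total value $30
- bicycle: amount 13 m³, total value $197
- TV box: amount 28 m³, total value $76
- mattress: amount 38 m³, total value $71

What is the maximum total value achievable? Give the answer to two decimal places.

205.14

Take in order of value per unit:
- bicycle (197/13 per unit): all 13 → value 197, running total 197.00
- TV box (76/28 per unit): 3 of 28 → value 3×76/28 = 8.1429, running total 205.14
Total 205.14.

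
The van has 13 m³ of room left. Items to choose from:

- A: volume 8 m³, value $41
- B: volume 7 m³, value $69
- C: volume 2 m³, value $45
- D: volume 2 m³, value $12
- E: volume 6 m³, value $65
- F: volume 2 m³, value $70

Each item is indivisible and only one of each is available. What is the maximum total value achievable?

$196

Check high-value combinations within 13 m³:
- B+C+D+F: volume 7+2+2+2=13, value 69+45+12+70=196
- C+D+E+F: volume 2+2+6+2=12, value 45+12+65+70=192
- B+C+F: volume 7+2+2=11, value 69+45+70=184
Best: $196.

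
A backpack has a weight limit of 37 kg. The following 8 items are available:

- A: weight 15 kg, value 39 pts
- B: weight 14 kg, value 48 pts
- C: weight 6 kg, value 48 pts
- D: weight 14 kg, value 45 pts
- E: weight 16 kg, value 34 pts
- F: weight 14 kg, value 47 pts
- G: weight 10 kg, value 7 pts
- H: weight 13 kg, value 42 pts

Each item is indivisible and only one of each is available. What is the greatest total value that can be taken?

Check high-value combinations within 37 kg:
- B+C+F: weight 14+6+14=34, value 48+48+47=143
- B+C+D: weight 14+6+14=34, value 48+48+45=141
- C+D+F: weight 6+14+14=34, value 48+45+47=140
- B+C+H: weight 14+6+13=33, value 48+48+42=138
Best: 143 pts.

143 pts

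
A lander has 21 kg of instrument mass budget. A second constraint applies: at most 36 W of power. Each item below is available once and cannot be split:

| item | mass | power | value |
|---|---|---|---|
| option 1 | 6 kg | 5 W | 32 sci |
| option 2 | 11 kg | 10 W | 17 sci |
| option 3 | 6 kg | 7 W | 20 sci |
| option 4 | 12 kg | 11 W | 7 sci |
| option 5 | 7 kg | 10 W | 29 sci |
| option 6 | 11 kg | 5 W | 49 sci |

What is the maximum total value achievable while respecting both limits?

Feasible sets respecting both limits:
- option 1+option 3+option 5: mass 19, power 22, value 81
- option 1+option 6: mass 17, power 10, value 81
- option 5+option 6: mass 18, power 15, value 78
- option 3+option 6: mass 17, power 12, value 69
Best: 81 sci.

81 sci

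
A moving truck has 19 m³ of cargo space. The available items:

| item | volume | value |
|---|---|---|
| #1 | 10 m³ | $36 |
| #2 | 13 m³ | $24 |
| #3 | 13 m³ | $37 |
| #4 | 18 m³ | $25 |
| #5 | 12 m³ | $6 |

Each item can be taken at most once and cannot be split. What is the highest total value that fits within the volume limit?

$37

This is a 0/1 knapsack; check combinations near the capacity.
- #3: volume 13, value 37
- #1: volume 10, value 36
- #4: volume 18, value 25
- #2: volume 13, value 24
Best: $37.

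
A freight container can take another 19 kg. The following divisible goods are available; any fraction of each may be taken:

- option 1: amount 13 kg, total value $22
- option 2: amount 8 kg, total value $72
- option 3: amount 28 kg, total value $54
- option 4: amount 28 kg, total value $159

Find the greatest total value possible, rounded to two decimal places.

Take in order of value per unit:
- option 2 (72/8 per unit): all 8 → value 72, running total 72.00
- option 4 (159/28 per unit): 11 of 28 → value 11×159/28 = 62.4643, running total 134.46
Total 134.46.

134.46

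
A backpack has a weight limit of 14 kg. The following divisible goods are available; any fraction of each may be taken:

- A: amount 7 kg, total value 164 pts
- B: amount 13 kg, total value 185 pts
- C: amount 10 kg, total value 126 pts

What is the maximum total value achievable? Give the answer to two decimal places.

Take in order of value per unit:
- A (164/7 per unit): all 7 → value 164, running total 164.00
- B (185/13 per unit): 7 of 13 → value 7×185/13 = 99.6154, running total 263.62
Total 263.62.

263.62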